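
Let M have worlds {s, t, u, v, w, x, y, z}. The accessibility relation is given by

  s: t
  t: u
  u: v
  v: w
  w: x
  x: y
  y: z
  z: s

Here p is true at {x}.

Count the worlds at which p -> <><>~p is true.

s: p is F, <><>~p is T. ✓
t: p is F, <><>~p is T. ✓
u: p is F, <><>~p is T. ✓
v: p is F, <><>~p is F. ✓
w: p is F, <><>~p is T. ✓
x: p is T, <><>~p is T. ✓
y: p is F, <><>~p is T. ✓
z: p is F, <><>~p is T. ✓
Satisfying worlds: {s, t, u, v, w, x, y, z}.

8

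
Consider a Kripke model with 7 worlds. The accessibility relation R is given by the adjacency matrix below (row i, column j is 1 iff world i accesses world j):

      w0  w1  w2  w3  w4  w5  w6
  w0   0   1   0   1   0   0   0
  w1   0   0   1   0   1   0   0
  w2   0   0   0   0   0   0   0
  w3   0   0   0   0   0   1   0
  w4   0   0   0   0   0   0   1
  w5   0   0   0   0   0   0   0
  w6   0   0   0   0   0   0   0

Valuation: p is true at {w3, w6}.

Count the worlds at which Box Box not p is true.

6

w0: successors {w1, w3}; Box not p there: w1:T, w3:T. ✓
w1: successors {w2, w4}; Box not p there: w2:T, w4:F. ✗
w2: no successors, so Box Box not p holds vacuously. ✓
w3: successors {w5}; Box not p there: w5:T. ✓
w4: successors {w6}; Box not p there: w6:T. ✓
w5: no successors, so Box Box not p holds vacuously. ✓
w6: no successors, so Box Box not p holds vacuously. ✓
Satisfying worlds: {w0, w2, w3, w4, w5, w6}.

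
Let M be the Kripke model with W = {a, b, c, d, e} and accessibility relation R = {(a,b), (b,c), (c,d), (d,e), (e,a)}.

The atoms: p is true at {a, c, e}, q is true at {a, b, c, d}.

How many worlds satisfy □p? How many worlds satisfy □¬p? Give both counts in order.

For □p:
a: successors {b}; p there: b:F. ✗
b: successors {c}; p there: c:T. ✓
c: successors {d}; p there: d:F. ✗
d: successors {e}; p there: e:T. ✓
e: successors {a}; p there: a:T. ✓
— 3 worlds.
For □¬p:
a: successors {b}; ¬p there: b:T. ✓
b: successors {c}; ¬p there: c:F. ✗
c: successors {d}; ¬p there: d:T. ✓
d: successors {e}; ¬p there: e:F. ✗
e: successors {a}; ¬p there: a:F. ✗
— 2 worlds.

3 and 2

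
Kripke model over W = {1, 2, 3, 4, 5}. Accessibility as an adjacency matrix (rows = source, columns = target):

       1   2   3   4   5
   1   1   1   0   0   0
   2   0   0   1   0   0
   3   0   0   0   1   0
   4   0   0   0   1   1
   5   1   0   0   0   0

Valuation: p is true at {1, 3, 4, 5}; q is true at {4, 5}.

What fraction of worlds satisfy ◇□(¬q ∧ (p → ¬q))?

1: successors {1, 2}; □(¬q ∧ (p → ¬q)) there: 1:T, 2:T. ✓
2: successors {3}; □(¬q ∧ (p → ¬q)) there: 3:F. ✗
3: successors {4}; □(¬q ∧ (p → ¬q)) there: 4:F. ✗
4: successors {4, 5}; □(¬q ∧ (p → ¬q)) there: 4:F, 5:T. ✓
5: successors {1}; □(¬q ∧ (p → ¬q)) there: 1:T. ✓
That's 3 of 5 worlds, so 3/5.

3/5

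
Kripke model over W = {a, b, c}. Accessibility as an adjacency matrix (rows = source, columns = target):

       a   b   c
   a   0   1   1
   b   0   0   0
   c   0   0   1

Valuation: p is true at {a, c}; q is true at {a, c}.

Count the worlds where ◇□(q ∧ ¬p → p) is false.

a: successors {b, c}; □(q ∧ ¬p → p) there: b:T, c:T. ✓
b: no successors, so ◇□(q ∧ ¬p → p) fails. ✗
c: successors {c}; □(q ∧ ¬p → p) there: c:T. ✓
Satisfying worlds: {a, c}.
So ◇□(q ∧ ¬p → p) fails at the other 1 world.

1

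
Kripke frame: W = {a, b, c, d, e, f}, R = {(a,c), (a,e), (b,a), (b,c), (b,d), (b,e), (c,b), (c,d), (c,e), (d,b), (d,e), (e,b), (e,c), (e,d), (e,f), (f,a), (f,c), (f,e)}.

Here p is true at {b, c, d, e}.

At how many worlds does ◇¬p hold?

3

a: successors {c, e}; ¬p there: c:F, e:F. ✗
b: successors {a, c, d, e}; ¬p there: a:T, c:F, d:F, e:F. ✓
c: successors {b, d, e}; ¬p there: b:F, d:F, e:F. ✗
d: successors {b, e}; ¬p there: b:F, e:F. ✗
e: successors {b, c, d, f}; ¬p there: b:F, c:F, d:F, f:T. ✓
f: successors {a, c, e}; ¬p there: a:T, c:F, e:F. ✓
Satisfying worlds: {b, e, f}.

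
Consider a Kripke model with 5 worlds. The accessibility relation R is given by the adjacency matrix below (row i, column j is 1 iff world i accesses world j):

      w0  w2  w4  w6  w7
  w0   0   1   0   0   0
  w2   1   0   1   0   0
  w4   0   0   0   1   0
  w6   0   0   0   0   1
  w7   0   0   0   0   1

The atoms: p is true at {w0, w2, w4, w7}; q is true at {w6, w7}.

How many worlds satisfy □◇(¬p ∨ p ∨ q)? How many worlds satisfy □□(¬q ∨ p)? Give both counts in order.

For □◇(¬p ∨ p ∨ q):
w0: successors {w2}; ◇(¬p ∨ p ∨ q) there: w2:T. ✓
w2: successors {w0, w4}; ◇(¬p ∨ p ∨ q) there: w0:T, w4:T. ✓
w4: successors {w6}; ◇(¬p ∨ p ∨ q) there: w6:T. ✓
w6: successors {w7}; ◇(¬p ∨ p ∨ q) there: w7:T. ✓
w7: successors {w7}; ◇(¬p ∨ p ∨ q) there: w7:T. ✓
— 5 worlds.
For □□(¬q ∨ p):
w0: successors {w2}; □(¬q ∨ p) there: w2:T. ✓
w2: successors {w0, w4}; □(¬q ∨ p) there: w0:T, w4:F. ✗
w4: successors {w6}; □(¬q ∨ p) there: w6:T. ✓
w6: successors {w7}; □(¬q ∨ p) there: w7:T. ✓
w7: successors {w7}; □(¬q ∨ p) there: w7:T. ✓
— 4 worlds.

5 and 4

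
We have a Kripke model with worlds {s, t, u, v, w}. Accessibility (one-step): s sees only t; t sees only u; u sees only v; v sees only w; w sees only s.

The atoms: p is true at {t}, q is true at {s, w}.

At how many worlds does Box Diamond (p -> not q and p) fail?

s: successors {t}; Diamond (p -> not q and p) there: t:T. ✓
t: successors {u}; Diamond (p -> not q and p) there: u:T. ✓
u: successors {v}; Diamond (p -> not q and p) there: v:T. ✓
v: successors {w}; Diamond (p -> not q and p) there: w:T. ✓
w: successors {s}; Diamond (p -> not q and p) there: s:T. ✓
Satisfying worlds: {s, t, u, v, w}.
So Box Diamond (p -> not q and p) fails at the other 0 worlds.

0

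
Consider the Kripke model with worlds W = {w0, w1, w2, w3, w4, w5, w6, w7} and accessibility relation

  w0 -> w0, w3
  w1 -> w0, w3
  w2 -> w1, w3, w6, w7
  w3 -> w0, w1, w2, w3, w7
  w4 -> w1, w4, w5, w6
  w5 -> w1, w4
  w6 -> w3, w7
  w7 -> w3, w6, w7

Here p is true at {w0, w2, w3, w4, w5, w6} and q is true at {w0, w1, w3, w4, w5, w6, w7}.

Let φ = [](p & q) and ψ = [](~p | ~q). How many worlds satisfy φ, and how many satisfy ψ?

For [](p & q):
w0: successors {w0, w3}; p & q there: w0:T, w3:T. ✓
w1: successors {w0, w3}; p & q there: w0:T, w3:T. ✓
w2: successors {w1, w3, w6, w7}; p & q there: w1:F, w3:T, w6:T, w7:F. ✗
w3: successors {w0, w1, w2, w3, w7}; p & q there: w0:T, w1:F, w2:F, w3:T, w7:F. ✗
w4: successors {w1, w4, w5, w6}; p & q there: w1:F, w4:T, w5:T, w6:T. ✗
w5: successors {w1, w4}; p & q there: w1:F, w4:T. ✗
w6: successors {w3, w7}; p & q there: w3:T, w7:F. ✗
w7: successors {w3, w6, w7}; p & q there: w3:T, w6:T, w7:F. ✗
— 2 worlds.
For [](~p | ~q):
w0: successors {w0, w3}; ~p | ~q there: w0:F, w3:F. ✗
w1: successors {w0, w3}; ~p | ~q there: w0:F, w3:F. ✗
w2: successors {w1, w3, w6, w7}; ~p | ~q there: w1:T, w3:F, w6:F, w7:T. ✗
w3: successors {w0, w1, w2, w3, w7}; ~p | ~q there: w0:F, w1:T, w2:T, w3:F, w7:T. ✗
w4: successors {w1, w4, w5, w6}; ~p | ~q there: w1:T, w4:F, w5:F, w6:F. ✗
w5: successors {w1, w4}; ~p | ~q there: w1:T, w4:F. ✗
w6: successors {w3, w7}; ~p | ~q there: w3:F, w7:T. ✗
w7: successors {w3, w6, w7}; ~p | ~q there: w3:F, w6:F, w7:T. ✗
— 0 worlds.

2 and 0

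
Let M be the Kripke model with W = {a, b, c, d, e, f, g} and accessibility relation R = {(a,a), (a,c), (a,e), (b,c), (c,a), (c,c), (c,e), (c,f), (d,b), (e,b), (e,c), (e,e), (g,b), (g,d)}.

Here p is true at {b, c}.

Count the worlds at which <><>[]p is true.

5

a: successors {a, c, e}; <>[]p there: a:F, c:T, e:T. ✓
b: successors {c}; <>[]p there: c:T. ✓
c: successors {a, c, e, f}; <>[]p there: a:F, c:T, e:T, f:F. ✓
d: successors {b}; <>[]p there: b:F. ✗
e: successors {b, c, e}; <>[]p there: b:F, c:T, e:T. ✓
f: no successors, so <><>[]p fails. ✗
g: successors {b, d}; <>[]p there: b:F, d:T. ✓
Satisfying worlds: {a, b, c, e, g}.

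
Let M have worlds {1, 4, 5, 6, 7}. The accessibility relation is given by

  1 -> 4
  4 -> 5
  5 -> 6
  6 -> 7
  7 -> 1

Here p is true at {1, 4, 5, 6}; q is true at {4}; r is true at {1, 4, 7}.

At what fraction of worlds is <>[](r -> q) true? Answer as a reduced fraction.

1: successors {4}; [](r -> q) there: 4:T. ✓
4: successors {5}; [](r -> q) there: 5:T. ✓
5: successors {6}; [](r -> q) there: 6:F. ✗
6: successors {7}; [](r -> q) there: 7:F. ✗
7: successors {1}; [](r -> q) there: 1:T. ✓
That's 3 of 5 worlds, so 3/5.

3/5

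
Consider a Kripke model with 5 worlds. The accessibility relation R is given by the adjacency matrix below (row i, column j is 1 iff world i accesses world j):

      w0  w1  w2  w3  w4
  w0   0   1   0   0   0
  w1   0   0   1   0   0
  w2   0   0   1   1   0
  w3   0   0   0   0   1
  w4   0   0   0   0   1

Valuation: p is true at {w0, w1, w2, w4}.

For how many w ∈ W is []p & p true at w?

w0: []p is T, p is T. ✓
w1: []p is T, p is T. ✓
w2: []p is F, p is T. ✗
w3: []p is T, p is F. ✗
w4: []p is T, p is T. ✓
Satisfying worlds: {w0, w1, w4}.

3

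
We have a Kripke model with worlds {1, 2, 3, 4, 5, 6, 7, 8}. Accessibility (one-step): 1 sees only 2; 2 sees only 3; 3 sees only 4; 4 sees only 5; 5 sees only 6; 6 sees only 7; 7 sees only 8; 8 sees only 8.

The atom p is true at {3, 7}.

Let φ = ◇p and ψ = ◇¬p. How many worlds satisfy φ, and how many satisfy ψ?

2 and 6

For ◇p:
1: successors {2}; p there: 2:F. ✗
2: successors {3}; p there: 3:T. ✓
3: successors {4}; p there: 4:F. ✗
4: successors {5}; p there: 5:F. ✗
5: successors {6}; p there: 6:F. ✗
6: successors {7}; p there: 7:T. ✓
7: successors {8}; p there: 8:F. ✗
8: successors {8}; p there: 8:F. ✗
— 2 worlds.
For ◇¬p:
1: successors {2}; ¬p there: 2:T. ✓
2: successors {3}; ¬p there: 3:F. ✗
3: successors {4}; ¬p there: 4:T. ✓
4: successors {5}; ¬p there: 5:T. ✓
5: successors {6}; ¬p there: 6:T. ✓
6: successors {7}; ¬p there: 7:F. ✗
7: successors {8}; ¬p there: 8:T. ✓
8: successors {8}; ¬p there: 8:T. ✓
— 6 worlds.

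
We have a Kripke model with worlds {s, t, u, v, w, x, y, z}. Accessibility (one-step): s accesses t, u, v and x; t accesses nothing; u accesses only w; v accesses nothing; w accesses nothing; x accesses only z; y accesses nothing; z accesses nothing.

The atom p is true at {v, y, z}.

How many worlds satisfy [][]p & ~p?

s: [][]p is F, ~p is T. ✗
t: [][]p is T, ~p is T. ✓
u: [][]p is T, ~p is T. ✓
v: [][]p is T, ~p is F. ✗
w: [][]p is T, ~p is T. ✓
x: [][]p is T, ~p is T. ✓
y: [][]p is T, ~p is F. ✗
z: [][]p is T, ~p is F. ✗
Satisfying worlds: {t, u, w, x}.

4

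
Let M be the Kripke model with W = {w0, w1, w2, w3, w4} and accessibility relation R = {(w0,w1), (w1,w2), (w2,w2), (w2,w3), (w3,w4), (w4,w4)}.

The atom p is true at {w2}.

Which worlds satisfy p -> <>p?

{w0, w1, w2, w3, w4}

w0: p is F, <>p is F. ✓
w1: p is F, <>p is T. ✓
w2: p is T, <>p is T. ✓
w3: p is F, <>p is F. ✓
w4: p is F, <>p is F. ✓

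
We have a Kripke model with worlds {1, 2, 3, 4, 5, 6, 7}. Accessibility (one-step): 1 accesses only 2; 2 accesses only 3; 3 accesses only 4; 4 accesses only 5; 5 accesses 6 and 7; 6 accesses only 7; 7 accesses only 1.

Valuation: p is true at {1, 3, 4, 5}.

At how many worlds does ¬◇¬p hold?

1: ◇¬p is T. ✗
2: ◇¬p is F. ✓
3: ◇¬p is F. ✓
4: ◇¬p is F. ✓
5: ◇¬p is T. ✗
6: ◇¬p is T. ✗
7: ◇¬p is F. ✓
Satisfying worlds: {2, 3, 4, 7}.

4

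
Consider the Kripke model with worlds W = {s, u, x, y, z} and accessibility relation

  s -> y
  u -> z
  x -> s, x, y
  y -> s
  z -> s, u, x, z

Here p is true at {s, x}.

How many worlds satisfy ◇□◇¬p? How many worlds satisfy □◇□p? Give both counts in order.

For ◇□◇¬p:
s: successors {y}; □◇¬p there: y:T. ✓
u: successors {z}; □◇¬p there: z:T. ✓
x: successors {s, x, y}; □◇¬p there: s:F, x:F, y:T. ✓
y: successors {s}; □◇¬p there: s:F. ✗
z: successors {s, u, x, z}; □◇¬p there: s:F, u:T, x:F, z:T. ✓
— 4 worlds.
For □◇□p:
s: successors {y}; ◇□p there: y:F. ✗
u: successors {z}; ◇□p there: z:F. ✗
x: successors {s, x, y}; ◇□p there: s:T, x:T, y:F. ✗
y: successors {s}; ◇□p there: s:T. ✓
z: successors {s, u, x, z}; ◇□p there: s:T, u:F, x:T, z:F. ✗
— 1 world.

4 and 1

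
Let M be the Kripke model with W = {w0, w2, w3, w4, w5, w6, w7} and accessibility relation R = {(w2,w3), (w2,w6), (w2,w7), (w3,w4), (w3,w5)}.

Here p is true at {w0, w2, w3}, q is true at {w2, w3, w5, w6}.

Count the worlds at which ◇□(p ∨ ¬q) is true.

2

w0: no successors, so ◇□(p ∨ ¬q) fails. ✗
w2: successors {w3, w6, w7}; □(p ∨ ¬q) there: w3:F, w6:T, w7:T. ✓
w3: successors {w4, w5}; □(p ∨ ¬q) there: w4:T, w5:T. ✓
w4: no successors, so ◇□(p ∨ ¬q) fails. ✗
w5: no successors, so ◇□(p ∨ ¬q) fails. ✗
w6: no successors, so ◇□(p ∨ ¬q) fails. ✗
w7: no successors, so ◇□(p ∨ ¬q) fails. ✗
Satisfying worlds: {w2, w3}.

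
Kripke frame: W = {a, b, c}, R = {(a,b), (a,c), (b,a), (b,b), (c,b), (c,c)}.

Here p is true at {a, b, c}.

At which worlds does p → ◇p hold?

{a, b, c}

a: p is T, ◇p is T. ✓
b: p is T, ◇p is T. ✓
c: p is T, ◇p is T. ✓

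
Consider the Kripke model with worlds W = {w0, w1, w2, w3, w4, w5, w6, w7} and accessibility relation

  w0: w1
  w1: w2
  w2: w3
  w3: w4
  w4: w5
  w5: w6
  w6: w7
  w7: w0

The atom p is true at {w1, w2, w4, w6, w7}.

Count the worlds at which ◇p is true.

5

w0: successors {w1}; p there: w1:T. ✓
w1: successors {w2}; p there: w2:T. ✓
w2: successors {w3}; p there: w3:F. ✗
w3: successors {w4}; p there: w4:T. ✓
w4: successors {w5}; p there: w5:F. ✗
w5: successors {w6}; p there: w6:T. ✓
w6: successors {w7}; p there: w7:T. ✓
w7: successors {w0}; p there: w0:F. ✗
Satisfying worlds: {w0, w1, w3, w5, w6}.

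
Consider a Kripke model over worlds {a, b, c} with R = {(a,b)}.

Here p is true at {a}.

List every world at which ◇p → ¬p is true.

{a, b, c}

a: ◇p is F, ¬p is F. ✓
b: ◇p is F, ¬p is T. ✓
c: ◇p is F, ¬p is T. ✓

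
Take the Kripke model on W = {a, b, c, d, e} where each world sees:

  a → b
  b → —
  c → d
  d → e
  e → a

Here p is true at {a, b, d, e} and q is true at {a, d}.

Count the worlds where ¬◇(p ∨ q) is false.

a: ◇(p ∨ q) is T. ✗
b: ◇(p ∨ q) is F. ✓
c: ◇(p ∨ q) is T. ✗
d: ◇(p ∨ q) is T. ✗
e: ◇(p ∨ q) is T. ✗
Satisfying worlds: {b}.
So ¬◇(p ∨ q) fails at the other 4 worlds.

4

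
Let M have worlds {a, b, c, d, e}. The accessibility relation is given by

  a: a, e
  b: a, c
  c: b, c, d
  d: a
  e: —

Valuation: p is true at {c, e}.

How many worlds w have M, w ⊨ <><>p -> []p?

1

a: <><>p is T, []p is F. ✗
b: <><>p is T, []p is F. ✗
c: <><>p is T, []p is F. ✗
d: <><>p is T, []p is F. ✗
e: <><>p is F, []p is T. ✓
Satisfying worlds: {e}.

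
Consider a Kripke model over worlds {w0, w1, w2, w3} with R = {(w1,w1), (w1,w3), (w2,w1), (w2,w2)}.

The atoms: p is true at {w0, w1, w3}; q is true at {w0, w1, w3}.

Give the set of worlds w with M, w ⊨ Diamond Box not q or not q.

{w1, w2}

w0: Diamond Box not q is F, not q is F. ✗
w1: Diamond Box not q is T, not q is F. ✓
w2: Diamond Box not q is F, not q is T. ✓
w3: Diamond Box not q is F, not q is F. ✗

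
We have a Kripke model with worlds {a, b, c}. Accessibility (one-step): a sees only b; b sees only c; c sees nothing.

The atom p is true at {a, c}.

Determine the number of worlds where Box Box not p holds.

2

a: successors {b}; Box not p there: b:F. ✗
b: successors {c}; Box not p there: c:T. ✓
c: no successors, so Box Box not p holds vacuously. ✓
Satisfying worlds: {b, c}.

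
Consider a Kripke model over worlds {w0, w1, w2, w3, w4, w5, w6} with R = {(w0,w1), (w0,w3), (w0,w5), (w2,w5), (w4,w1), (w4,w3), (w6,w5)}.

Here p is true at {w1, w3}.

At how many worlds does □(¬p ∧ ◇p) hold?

3

w0: successors {w1, w3, w5}; ¬p ∧ ◇p there: w1:F, w3:F, w5:F. ✗
w1: no successors, so □(¬p ∧ ◇p) holds vacuously. ✓
w2: successors {w5}; ¬p ∧ ◇p there: w5:F. ✗
w3: no successors, so □(¬p ∧ ◇p) holds vacuously. ✓
w4: successors {w1, w3}; ¬p ∧ ◇p there: w1:F, w3:F. ✗
w5: no successors, so □(¬p ∧ ◇p) holds vacuously. ✓
w6: successors {w5}; ¬p ∧ ◇p there: w5:F. ✗
Satisfying worlds: {w1, w3, w5}.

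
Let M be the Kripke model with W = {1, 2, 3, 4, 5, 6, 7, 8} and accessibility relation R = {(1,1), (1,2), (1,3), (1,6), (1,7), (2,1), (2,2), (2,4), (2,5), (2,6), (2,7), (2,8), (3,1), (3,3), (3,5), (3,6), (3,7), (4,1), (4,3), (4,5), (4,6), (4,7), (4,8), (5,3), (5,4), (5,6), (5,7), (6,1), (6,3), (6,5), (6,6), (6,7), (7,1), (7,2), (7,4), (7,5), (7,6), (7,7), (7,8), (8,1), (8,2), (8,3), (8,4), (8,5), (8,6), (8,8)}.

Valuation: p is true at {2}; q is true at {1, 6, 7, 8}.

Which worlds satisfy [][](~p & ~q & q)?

1: successors {1, 2, 3, 6, 7}; [](~p & ~q & q) there: 1:F, 2:F, 3:F, 6:F, 7:F. ✗
2: successors {1, 2, 4, 5, 6, 7, 8}; [](~p & ~q & q) there: 1:F, 2:F, 4:F, 5:F, 6:F, 7:F, 8:F. ✗
3: successors {1, 3, 5, 6, 7}; [](~p & ~q & q) there: 1:F, 3:F, 5:F, 6:F, 7:F. ✗
4: successors {1, 3, 5, 6, 7, 8}; [](~p & ~q & q) there: 1:F, 3:F, 5:F, 6:F, 7:F, 8:F. ✗
5: successors {3, 4, 6, 7}; [](~p & ~q & q) there: 3:F, 4:F, 6:F, 7:F. ✗
6: successors {1, 3, 5, 6, 7}; [](~p & ~q & q) there: 1:F, 3:F, 5:F, 6:F, 7:F. ✗
7: successors {1, 2, 4, 5, 6, 7, 8}; [](~p & ~q & q) there: 1:F, 2:F, 4:F, 5:F, 6:F, 7:F, 8:F. ✗
8: successors {1, 2, 3, 4, 5, 6, 8}; [](~p & ~q & q) there: 1:F, 2:F, 3:F, 4:F, 5:F, 6:F, 8:F. ✗

∅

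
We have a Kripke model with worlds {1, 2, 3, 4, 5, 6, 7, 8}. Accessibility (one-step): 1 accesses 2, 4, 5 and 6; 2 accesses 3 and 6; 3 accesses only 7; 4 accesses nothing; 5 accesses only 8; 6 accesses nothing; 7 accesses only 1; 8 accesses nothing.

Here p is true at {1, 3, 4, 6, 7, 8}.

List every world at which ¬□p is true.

{1}

1: □p is F. ✓
2: □p is T. ✗
3: □p is T. ✗
4: □p is T. ✗
5: □p is T. ✗
6: □p is T. ✗
7: □p is T. ✗
8: □p is T. ✗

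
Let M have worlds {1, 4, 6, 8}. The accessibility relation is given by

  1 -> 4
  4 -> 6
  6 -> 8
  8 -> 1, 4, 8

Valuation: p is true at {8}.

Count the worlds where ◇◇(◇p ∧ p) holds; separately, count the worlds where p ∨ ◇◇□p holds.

3 and 2

For ◇◇(◇p ∧ p):
1: successors {4}; ◇(◇p ∧ p) there: 4:F. ✗
4: successors {6}; ◇(◇p ∧ p) there: 6:T. ✓
6: successors {8}; ◇(◇p ∧ p) there: 8:T. ✓
8: successors {1, 4, 8}; ◇(◇p ∧ p) there: 1:F, 4:F, 8:T. ✓
— 3 worlds.
For p ∨ ◇◇□p:
1: p is F, ◇◇□p is T. ✓
4: p is F, ◇◇□p is F. ✗
6: p is F, ◇◇□p is F. ✗
8: p is T, ◇◇□p is T. ✓
— 2 worlds.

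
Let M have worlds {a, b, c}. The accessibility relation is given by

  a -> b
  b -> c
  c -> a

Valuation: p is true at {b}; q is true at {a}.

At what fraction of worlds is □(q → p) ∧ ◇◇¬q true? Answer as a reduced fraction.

1/3

a: □(q → p) is T, ◇◇¬q is T. ✓
b: □(q → p) is T, ◇◇¬q is F. ✗
c: □(q → p) is F, ◇◇¬q is T. ✗
That's 1 of 3 worlds, so 1/3.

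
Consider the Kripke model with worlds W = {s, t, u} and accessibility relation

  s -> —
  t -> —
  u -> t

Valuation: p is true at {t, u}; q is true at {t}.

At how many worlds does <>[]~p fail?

s: no successors, so <>[]~p fails. ✗
t: no successors, so <>[]~p fails. ✗
u: successors {t}; []~p there: t:T. ✓
Satisfying worlds: {u}.
So <>[]~p fails at the other 2 worlds.

2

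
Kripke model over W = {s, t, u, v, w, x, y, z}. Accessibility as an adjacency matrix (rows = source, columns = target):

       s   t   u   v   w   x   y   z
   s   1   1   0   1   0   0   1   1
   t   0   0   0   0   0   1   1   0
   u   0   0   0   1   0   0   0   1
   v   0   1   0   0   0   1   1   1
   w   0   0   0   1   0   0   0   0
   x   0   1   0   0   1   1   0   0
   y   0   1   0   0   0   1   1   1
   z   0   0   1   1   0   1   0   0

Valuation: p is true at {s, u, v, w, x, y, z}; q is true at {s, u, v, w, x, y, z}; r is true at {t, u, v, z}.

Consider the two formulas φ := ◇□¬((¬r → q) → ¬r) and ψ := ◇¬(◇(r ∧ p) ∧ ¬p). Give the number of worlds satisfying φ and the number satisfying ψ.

For ◇□¬((¬r → q) → ¬r):
s: successors {s, t, v, y, z}; □¬((¬r → q) → ¬r) there: s:F, t:F, v:F, y:F, z:F. ✗
t: successors {x, y}; □¬((¬r → q) → ¬r) there: x:F, y:F. ✗
u: successors {v, z}; □¬((¬r → q) → ¬r) there: v:F, z:F. ✗
v: successors {t, x, y, z}; □¬((¬r → q) → ¬r) there: t:F, x:F, y:F, z:F. ✗
w: successors {v}; □¬((¬r → q) → ¬r) there: v:F. ✗
x: successors {t, w, x}; □¬((¬r → q) → ¬r) there: t:F, w:T, x:F. ✓
y: successors {t, x, y, z}; □¬((¬r → q) → ¬r) there: t:F, x:F, y:F, z:F. ✗
z: successors {u, v, x}; □¬((¬r → q) → ¬r) there: u:T, v:F, x:F. ✓
— 2 worlds.
For ◇¬(◇(r ∧ p) ∧ ¬p):
s: successors {s, t, v, y, z}; ¬(◇(r ∧ p) ∧ ¬p) there: s:T, t:T, v:T, y:T, z:T. ✓
t: successors {x, y}; ¬(◇(r ∧ p) ∧ ¬p) there: x:T, y:T. ✓
u: successors {v, z}; ¬(◇(r ∧ p) ∧ ¬p) there: v:T, z:T. ✓
v: successors {t, x, y, z}; ¬(◇(r ∧ p) ∧ ¬p) there: t:T, x:T, y:T, z:T. ✓
w: successors {v}; ¬(◇(r ∧ p) ∧ ¬p) there: v:T. ✓
x: successors {t, w, x}; ¬(◇(r ∧ p) ∧ ¬p) there: t:T, w:T, x:T. ✓
y: successors {t, x, y, z}; ¬(◇(r ∧ p) ∧ ¬p) there: t:T, x:T, y:T, z:T. ✓
z: successors {u, v, x}; ¬(◇(r ∧ p) ∧ ¬p) there: u:T, v:T, x:T. ✓
— 8 worlds.

2 and 8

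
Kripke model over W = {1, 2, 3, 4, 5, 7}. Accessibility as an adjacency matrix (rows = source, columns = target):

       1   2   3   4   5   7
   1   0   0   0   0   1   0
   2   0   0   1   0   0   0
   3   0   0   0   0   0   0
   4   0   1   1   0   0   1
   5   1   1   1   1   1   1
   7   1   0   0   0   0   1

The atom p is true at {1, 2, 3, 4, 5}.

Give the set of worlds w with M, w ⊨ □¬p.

{3}

1: successors {5}; ¬p there: 5:F. ✗
2: successors {3}; ¬p there: 3:F. ✗
3: no successors, so □¬p holds vacuously. ✓
4: successors {2, 3, 7}; ¬p there: 2:F, 3:F, 7:T. ✗
5: successors {1, 2, 3, 4, 5, 7}; ¬p there: 1:F, 2:F, 3:F, 4:F, 5:F, 7:T. ✗
7: successors {1, 7}; ¬p there: 1:F, 7:T. ✗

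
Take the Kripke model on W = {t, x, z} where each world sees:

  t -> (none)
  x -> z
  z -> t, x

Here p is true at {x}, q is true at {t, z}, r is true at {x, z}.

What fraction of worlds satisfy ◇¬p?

t: no successors, so ◇¬p fails. ✗
x: successors {z}; ¬p there: z:T. ✓
z: successors {t, x}; ¬p there: t:T, x:F. ✓
That's 2 of 3 worlds, so 2/3.

2/3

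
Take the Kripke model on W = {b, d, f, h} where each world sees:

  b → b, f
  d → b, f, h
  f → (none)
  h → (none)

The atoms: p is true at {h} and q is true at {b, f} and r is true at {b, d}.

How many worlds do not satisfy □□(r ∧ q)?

b: successors {b, f}; □(r ∧ q) there: b:F, f:T. ✗
d: successors {b, f, h}; □(r ∧ q) there: b:F, f:T, h:T. ✗
f: no successors, so □□(r ∧ q) holds vacuously. ✓
h: no successors, so □□(r ∧ q) holds vacuously. ✓
Satisfying worlds: {f, h}.
So □□(r ∧ q) fails at the other 2 worlds.

2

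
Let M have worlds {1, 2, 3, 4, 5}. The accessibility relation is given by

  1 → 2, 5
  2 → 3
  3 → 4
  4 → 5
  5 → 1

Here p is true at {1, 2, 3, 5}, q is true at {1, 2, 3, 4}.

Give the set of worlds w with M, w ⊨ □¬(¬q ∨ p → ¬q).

{2, 5}

1: successors {2, 5}; ¬(¬q ∨ p → ¬q) there: 2:T, 5:F. ✗
2: successors {3}; ¬(¬q ∨ p → ¬q) there: 3:T. ✓
3: successors {4}; ¬(¬q ∨ p → ¬q) there: 4:F. ✗
4: successors {5}; ¬(¬q ∨ p → ¬q) there: 5:F. ✗
5: successors {1}; ¬(¬q ∨ p → ¬q) there: 1:T. ✓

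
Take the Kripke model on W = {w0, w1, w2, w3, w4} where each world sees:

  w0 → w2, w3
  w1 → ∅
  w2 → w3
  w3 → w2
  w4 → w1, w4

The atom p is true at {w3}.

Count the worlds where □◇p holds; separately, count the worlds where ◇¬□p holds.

2 and 3

For □◇p:
w0: successors {w2, w3}; ◇p there: w2:T, w3:F. ✗
w1: no successors, so □◇p holds vacuously. ✓
w2: successors {w3}; ◇p there: w3:F. ✗
w3: successors {w2}; ◇p there: w2:T. ✓
w4: successors {w1, w4}; ◇p there: w1:F, w4:F. ✗
— 2 worlds.
For ◇¬□p:
w0: successors {w2, w3}; ¬□p there: w2:F, w3:T. ✓
w1: no successors, so ◇¬□p fails. ✗
w2: successors {w3}; ¬□p there: w3:T. ✓
w3: successors {w2}; ¬□p there: w2:F. ✗
w4: successors {w1, w4}; ¬□p there: w1:F, w4:T. ✓
— 3 worlds.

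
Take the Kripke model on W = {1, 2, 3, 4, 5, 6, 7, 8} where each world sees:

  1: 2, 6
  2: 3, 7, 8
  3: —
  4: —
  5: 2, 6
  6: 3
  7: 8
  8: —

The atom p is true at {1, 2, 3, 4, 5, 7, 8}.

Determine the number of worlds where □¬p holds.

3

1: successors {2, 6}; ¬p there: 2:F, 6:T. ✗
2: successors {3, 7, 8}; ¬p there: 3:F, 7:F, 8:F. ✗
3: no successors, so □¬p holds vacuously. ✓
4: no successors, so □¬p holds vacuously. ✓
5: successors {2, 6}; ¬p there: 2:F, 6:T. ✗
6: successors {3}; ¬p there: 3:F. ✗
7: successors {8}; ¬p there: 8:F. ✗
8: no successors, so □¬p holds vacuously. ✓
Satisfying worlds: {3, 4, 8}.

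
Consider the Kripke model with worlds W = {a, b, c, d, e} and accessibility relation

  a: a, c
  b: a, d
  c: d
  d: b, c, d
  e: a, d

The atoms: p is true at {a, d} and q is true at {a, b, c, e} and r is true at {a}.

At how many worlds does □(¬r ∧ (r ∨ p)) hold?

a: successors {a, c}; ¬r ∧ (r ∨ p) there: a:F, c:F. ✗
b: successors {a, d}; ¬r ∧ (r ∨ p) there: a:F, d:T. ✗
c: successors {d}; ¬r ∧ (r ∨ p) there: d:T. ✓
d: successors {b, c, d}; ¬r ∧ (r ∨ p) there: b:F, c:F, d:T. ✗
e: successors {a, d}; ¬r ∧ (r ∨ p) there: a:F, d:T. ✗
Satisfying worlds: {c}.

1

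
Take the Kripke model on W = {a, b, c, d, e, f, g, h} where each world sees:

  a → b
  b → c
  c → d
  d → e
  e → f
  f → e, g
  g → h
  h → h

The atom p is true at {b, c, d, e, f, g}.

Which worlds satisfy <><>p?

{a, b, c, d, e, f}

a: successors {b}; <>p there: b:T. ✓
b: successors {c}; <>p there: c:T. ✓
c: successors {d}; <>p there: d:T. ✓
d: successors {e}; <>p there: e:T. ✓
e: successors {f}; <>p there: f:T. ✓
f: successors {e, g}; <>p there: e:T, g:F. ✓
g: successors {h}; <>p there: h:F. ✗
h: successors {h}; <>p there: h:F. ✗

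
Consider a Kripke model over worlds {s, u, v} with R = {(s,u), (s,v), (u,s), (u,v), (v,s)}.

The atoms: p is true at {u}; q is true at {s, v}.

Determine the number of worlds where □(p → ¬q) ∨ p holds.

s: □(p → ¬q) is T, p is F. ✓
u: □(p → ¬q) is T, p is T. ✓
v: □(p → ¬q) is T, p is F. ✓
Satisfying worlds: {s, u, v}.

3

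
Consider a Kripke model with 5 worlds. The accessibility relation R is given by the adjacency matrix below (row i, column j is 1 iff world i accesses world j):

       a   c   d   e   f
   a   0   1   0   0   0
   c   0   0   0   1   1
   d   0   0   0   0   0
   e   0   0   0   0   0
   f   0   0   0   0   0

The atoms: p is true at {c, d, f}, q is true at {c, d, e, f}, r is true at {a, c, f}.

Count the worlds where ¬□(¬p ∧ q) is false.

3

a: □(¬p ∧ q) is F. ✓
c: □(¬p ∧ q) is F. ✓
d: □(¬p ∧ q) is T. ✗
e: □(¬p ∧ q) is T. ✗
f: □(¬p ∧ q) is T. ✗
Satisfying worlds: {a, c}.
So ¬□(¬p ∧ q) fails at the other 3 worlds.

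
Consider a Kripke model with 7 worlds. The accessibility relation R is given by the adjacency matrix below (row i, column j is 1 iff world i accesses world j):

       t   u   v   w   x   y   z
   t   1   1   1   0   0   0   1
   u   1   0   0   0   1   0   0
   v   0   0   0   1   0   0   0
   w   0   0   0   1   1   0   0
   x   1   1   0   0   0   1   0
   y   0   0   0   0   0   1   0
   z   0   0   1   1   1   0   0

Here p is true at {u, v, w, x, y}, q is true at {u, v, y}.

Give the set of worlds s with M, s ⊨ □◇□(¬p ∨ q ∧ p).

t: successors {t, u, v, z}; ◇□(¬p ∨ q ∧ p) there: t:T, u:T, v:F, z:T. ✗
u: successors {t, x}; ◇□(¬p ∨ q ∧ p) there: t:T, x:T. ✓
v: successors {w}; ◇□(¬p ∨ q ∧ p) there: w:T. ✓
w: successors {w, x}; ◇□(¬p ∨ q ∧ p) there: w:T, x:T. ✓
x: successors {t, u, y}; ◇□(¬p ∨ q ∧ p) there: t:T, u:T, y:T. ✓
y: successors {y}; ◇□(¬p ∨ q ∧ p) there: y:T. ✓
z: successors {v, w, x}; ◇□(¬p ∨ q ∧ p) there: v:F, w:T, x:T. ✗

{u, v, w, x, y}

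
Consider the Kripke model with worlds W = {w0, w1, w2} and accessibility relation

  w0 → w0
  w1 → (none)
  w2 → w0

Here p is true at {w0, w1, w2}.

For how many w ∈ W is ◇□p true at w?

w0: successors {w0}; □p there: w0:T. ✓
w1: no successors, so ◇□p fails. ✗
w2: successors {w0}; □p there: w0:T. ✓
Satisfying worlds: {w0, w2}.

2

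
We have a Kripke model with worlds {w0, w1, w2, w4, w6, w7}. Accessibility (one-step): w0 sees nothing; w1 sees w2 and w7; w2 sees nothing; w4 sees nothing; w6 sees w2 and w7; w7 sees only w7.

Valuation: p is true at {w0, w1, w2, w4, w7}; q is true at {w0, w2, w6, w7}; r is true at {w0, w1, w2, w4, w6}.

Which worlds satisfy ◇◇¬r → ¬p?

{w0, w2, w4, w6}

w0: ◇◇¬r is F, ¬p is F. ✓
w1: ◇◇¬r is T, ¬p is F. ✗
w2: ◇◇¬r is F, ¬p is F. ✓
w4: ◇◇¬r is F, ¬p is F. ✓
w6: ◇◇¬r is T, ¬p is T. ✓
w7: ◇◇¬r is T, ¬p is F. ✗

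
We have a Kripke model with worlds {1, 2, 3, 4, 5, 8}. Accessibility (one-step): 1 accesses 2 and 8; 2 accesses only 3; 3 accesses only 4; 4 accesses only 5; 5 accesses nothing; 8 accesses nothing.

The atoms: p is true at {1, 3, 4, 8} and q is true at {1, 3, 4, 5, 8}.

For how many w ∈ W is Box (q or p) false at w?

1

1: successors {2, 8}; q or p there: 2:F, 8:T. ✗
2: successors {3}; q or p there: 3:T. ✓
3: successors {4}; q or p there: 4:T. ✓
4: successors {5}; q or p there: 5:T. ✓
5: no successors, so Box (q or p) holds vacuously. ✓
8: no successors, so Box (q or p) holds vacuously. ✓
Satisfying worlds: {2, 3, 4, 5, 8}.
So Box (q or p) fails at the other 1 world.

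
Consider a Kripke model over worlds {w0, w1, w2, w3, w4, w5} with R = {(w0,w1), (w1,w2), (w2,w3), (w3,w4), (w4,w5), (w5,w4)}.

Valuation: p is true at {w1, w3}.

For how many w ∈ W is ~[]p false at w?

w0: []p is T. ✗
w1: []p is F. ✓
w2: []p is T. ✗
w3: []p is F. ✓
w4: []p is F. ✓
w5: []p is F. ✓
Satisfying worlds: {w1, w3, w4, w5}.
So ~[]p fails at the other 2 worlds.

2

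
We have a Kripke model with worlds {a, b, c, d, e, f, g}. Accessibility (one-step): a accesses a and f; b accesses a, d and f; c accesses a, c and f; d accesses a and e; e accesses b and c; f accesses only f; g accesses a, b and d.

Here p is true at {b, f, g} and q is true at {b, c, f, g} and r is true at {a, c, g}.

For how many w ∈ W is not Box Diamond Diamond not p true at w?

4

a: Box Diamond Diamond not p is F. ✓
b: Box Diamond Diamond not p is F. ✓
c: Box Diamond Diamond not p is F. ✓
d: Box Diamond Diamond not p is T. ✗
e: Box Diamond Diamond not p is T. ✗
f: Box Diamond Diamond not p is F. ✓
g: Box Diamond Diamond not p is T. ✗
Satisfying worlds: {a, b, c, f}.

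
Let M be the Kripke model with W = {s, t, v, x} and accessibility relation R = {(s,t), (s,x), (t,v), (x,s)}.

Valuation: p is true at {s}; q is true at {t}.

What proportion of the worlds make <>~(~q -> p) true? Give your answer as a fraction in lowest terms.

s: successors {t, x}; ~(~q -> p) there: t:F, x:T. ✓
t: successors {v}; ~(~q -> p) there: v:T. ✓
v: no successors, so <>~(~q -> p) fails. ✗
x: successors {s}; ~(~q -> p) there: s:F. ✗
That's 2 of 4 worlds, so 2/4 = 1/2.

1/2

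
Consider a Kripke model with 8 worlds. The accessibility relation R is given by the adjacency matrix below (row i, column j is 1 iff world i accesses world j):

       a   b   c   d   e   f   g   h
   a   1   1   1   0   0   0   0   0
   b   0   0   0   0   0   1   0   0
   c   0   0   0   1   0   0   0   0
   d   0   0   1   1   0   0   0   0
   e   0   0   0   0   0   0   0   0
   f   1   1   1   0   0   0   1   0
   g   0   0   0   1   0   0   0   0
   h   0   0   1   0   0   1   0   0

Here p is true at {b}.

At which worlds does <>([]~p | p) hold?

a: successors {a, b, c}; []~p | p there: a:F, b:T, c:T. ✓
b: successors {f}; []~p | p there: f:F. ✗
c: successors {d}; []~p | p there: d:T. ✓
d: successors {c, d}; []~p | p there: c:T, d:T. ✓
e: no successors, so <>([]~p | p) fails. ✗
f: successors {a, b, c, g}; []~p | p there: a:F, b:T, c:T, g:T. ✓
g: successors {d}; []~p | p there: d:T. ✓
h: successors {c, f}; []~p | p there: c:T, f:F. ✓

{a, c, d, f, g, h}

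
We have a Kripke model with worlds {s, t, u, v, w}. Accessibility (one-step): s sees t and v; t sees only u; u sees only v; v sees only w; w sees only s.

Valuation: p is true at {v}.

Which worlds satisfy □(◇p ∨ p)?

s: successors {t, v}; ◇p ∨ p there: t:F, v:T. ✗
t: successors {u}; ◇p ∨ p there: u:T. ✓
u: successors {v}; ◇p ∨ p there: v:T. ✓
v: successors {w}; ◇p ∨ p there: w:F. ✗
w: successors {s}; ◇p ∨ p there: s:T. ✓

{t, u, w}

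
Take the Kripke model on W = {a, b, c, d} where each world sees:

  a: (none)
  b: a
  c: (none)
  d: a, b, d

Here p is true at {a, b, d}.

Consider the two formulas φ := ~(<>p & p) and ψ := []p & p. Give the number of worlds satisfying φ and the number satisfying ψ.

2 and 3

For ~(<>p & p):
a: <>p & p is F. ✓
b: <>p & p is T. ✗
c: <>p & p is F. ✓
d: <>p & p is T. ✗
— 2 worlds.
For []p & p:
a: []p is T, p is T. ✓
b: []p is T, p is T. ✓
c: []p is T, p is F. ✗
d: []p is T, p is T. ✓
— 3 worlds.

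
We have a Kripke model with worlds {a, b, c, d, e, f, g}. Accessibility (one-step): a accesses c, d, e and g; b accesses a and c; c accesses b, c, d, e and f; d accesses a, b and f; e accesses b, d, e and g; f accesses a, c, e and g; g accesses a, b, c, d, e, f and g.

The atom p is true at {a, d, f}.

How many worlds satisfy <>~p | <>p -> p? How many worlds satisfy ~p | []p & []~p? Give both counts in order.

For <>~p | <>p -> p:
a: <>~p | <>p is T, p is T. ✓
b: <>~p | <>p is T, p is F. ✗
c: <>~p | <>p is T, p is F. ✗
d: <>~p | <>p is T, p is T. ✓
e: <>~p | <>p is T, p is F. ✗
f: <>~p | <>p is T, p is T. ✓
g: <>~p | <>p is T, p is F. ✗
— 3 worlds.
For ~p | []p & []~p:
a: ~p is F, []p & []~p is F. ✗
b: ~p is T, []p & []~p is F. ✓
c: ~p is T, []p & []~p is F. ✓
d: ~p is F, []p & []~p is F. ✗
e: ~p is T, []p & []~p is F. ✓
f: ~p is F, []p & []~p is F. ✗
g: ~p is T, []p & []~p is F. ✓
— 4 worlds.

3 and 4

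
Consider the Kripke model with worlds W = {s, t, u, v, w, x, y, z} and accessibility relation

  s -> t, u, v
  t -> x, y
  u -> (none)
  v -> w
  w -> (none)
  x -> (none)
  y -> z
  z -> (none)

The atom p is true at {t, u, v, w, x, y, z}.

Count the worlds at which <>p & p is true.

3

s: <>p is T, p is F. ✗
t: <>p is T, p is T. ✓
u: <>p is F, p is T. ✗
v: <>p is T, p is T. ✓
w: <>p is F, p is T. ✗
x: <>p is F, p is T. ✗
y: <>p is T, p is T. ✓
z: <>p is F, p is T. ✗
Satisfying worlds: {t, v, y}.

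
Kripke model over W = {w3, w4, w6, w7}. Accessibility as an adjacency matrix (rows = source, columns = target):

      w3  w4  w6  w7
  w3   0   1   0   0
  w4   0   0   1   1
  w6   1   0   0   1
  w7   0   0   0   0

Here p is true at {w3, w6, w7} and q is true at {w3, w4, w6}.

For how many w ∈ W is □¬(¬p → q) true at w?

1

w3: successors {w4}; ¬(¬p → q) there: w4:F. ✗
w4: successors {w6, w7}; ¬(¬p → q) there: w6:F, w7:F. ✗
w6: successors {w3, w7}; ¬(¬p → q) there: w3:F, w7:F. ✗
w7: no successors, so □¬(¬p → q) holds vacuously. ✓
Satisfying worlds: {w7}.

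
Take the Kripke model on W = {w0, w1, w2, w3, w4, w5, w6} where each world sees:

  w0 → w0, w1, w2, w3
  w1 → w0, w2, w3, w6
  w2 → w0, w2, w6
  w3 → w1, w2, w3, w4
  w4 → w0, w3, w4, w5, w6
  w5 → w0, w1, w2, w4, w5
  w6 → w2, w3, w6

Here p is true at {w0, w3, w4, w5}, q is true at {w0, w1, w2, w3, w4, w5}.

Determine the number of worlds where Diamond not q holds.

w0: successors {w0, w1, w2, w3}; not q there: w0:F, w1:F, w2:F, w3:F. ✗
w1: successors {w0, w2, w3, w6}; not q there: w0:F, w2:F, w3:F, w6:T. ✓
w2: successors {w0, w2, w6}; not q there: w0:F, w2:F, w6:T. ✓
w3: successors {w1, w2, w3, w4}; not q there: w1:F, w2:F, w3:F, w4:F. ✗
w4: successors {w0, w3, w4, w5, w6}; not q there: w0:F, w3:F, w4:F, w5:F, w6:T. ✓
w5: successors {w0, w1, w2, w4, w5}; not q there: w0:F, w1:F, w2:F, w4:F, w5:F. ✗
w6: successors {w2, w3, w6}; not q there: w2:F, w3:F, w6:T. ✓
Satisfying worlds: {w1, w2, w4, w6}.

4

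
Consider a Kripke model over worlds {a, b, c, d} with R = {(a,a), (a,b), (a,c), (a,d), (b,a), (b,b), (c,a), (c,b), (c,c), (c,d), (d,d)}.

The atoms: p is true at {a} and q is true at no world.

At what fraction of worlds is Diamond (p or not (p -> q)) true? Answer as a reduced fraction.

a: successors {a, b, c, d}; p or not (p -> q) there: a:T, b:F, c:F, d:F. ✓
b: successors {a, b}; p or not (p -> q) there: a:T, b:F. ✓
c: successors {a, b, c, d}; p or not (p -> q) there: a:T, b:F, c:F, d:F. ✓
d: successors {d}; p or not (p -> q) there: d:F. ✗
That's 3 of 4 worlds, so 3/4.

3/4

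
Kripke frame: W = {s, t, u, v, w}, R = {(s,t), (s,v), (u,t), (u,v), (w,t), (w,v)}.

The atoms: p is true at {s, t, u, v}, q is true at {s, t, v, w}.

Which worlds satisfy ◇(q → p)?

{s, u, w}

s: successors {t, v}; q → p there: t:T, v:T. ✓
t: no successors, so ◇(q → p) fails. ✗
u: successors {t, v}; q → p there: t:T, v:T. ✓
v: no successors, so ◇(q → p) fails. ✗
w: successors {t, v}; q → p there: t:T, v:T. ✓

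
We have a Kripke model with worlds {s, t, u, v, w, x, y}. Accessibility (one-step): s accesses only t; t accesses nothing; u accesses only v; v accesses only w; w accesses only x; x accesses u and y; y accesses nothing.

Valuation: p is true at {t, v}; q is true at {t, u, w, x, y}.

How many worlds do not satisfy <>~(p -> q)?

s: successors {t}; ~(p -> q) there: t:F. ✗
t: no successors, so <>~(p -> q) fails. ✗
u: successors {v}; ~(p -> q) there: v:T. ✓
v: successors {w}; ~(p -> q) there: w:F. ✗
w: successors {x}; ~(p -> q) there: x:F. ✗
x: successors {u, y}; ~(p -> q) there: u:F, y:F. ✗
y: no successors, so <>~(p -> q) fails. ✗
Satisfying worlds: {u}.
So <>~(p -> q) fails at the other 6 worlds.

6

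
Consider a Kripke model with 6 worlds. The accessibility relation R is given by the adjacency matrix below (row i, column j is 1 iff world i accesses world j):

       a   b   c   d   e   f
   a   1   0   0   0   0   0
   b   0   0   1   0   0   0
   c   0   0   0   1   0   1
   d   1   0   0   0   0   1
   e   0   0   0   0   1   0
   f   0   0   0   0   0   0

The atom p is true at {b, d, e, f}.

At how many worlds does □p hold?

a: successors {a}; p there: a:F. ✗
b: successors {c}; p there: c:F. ✗
c: successors {d, f}; p there: d:T, f:T. ✓
d: successors {a, f}; p there: a:F, f:T. ✗
e: successors {e}; p there: e:T. ✓
f: no successors, so □p holds vacuously. ✓
Satisfying worlds: {c, e, f}.

3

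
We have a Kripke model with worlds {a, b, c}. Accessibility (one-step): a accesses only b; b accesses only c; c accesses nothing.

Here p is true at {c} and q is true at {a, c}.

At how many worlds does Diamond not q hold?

a: successors {b}; not q there: b:T. ✓
b: successors {c}; not q there: c:F. ✗
c: no successors, so Diamond not q fails. ✗
Satisfying worlds: {a}.

1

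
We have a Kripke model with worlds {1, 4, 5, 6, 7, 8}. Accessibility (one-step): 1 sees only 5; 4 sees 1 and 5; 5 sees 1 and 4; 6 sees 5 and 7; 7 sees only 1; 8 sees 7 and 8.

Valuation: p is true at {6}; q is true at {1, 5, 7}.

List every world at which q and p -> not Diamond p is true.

1: q and p is F, not Diamond p is T. ✓
4: q and p is F, not Diamond p is T. ✓
5: q and p is F, not Diamond p is T. ✓
6: q and p is F, not Diamond p is T. ✓
7: q and p is F, not Diamond p is T. ✓
8: q and p is F, not Diamond p is T. ✓

{1, 4, 5, 6, 7, 8}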